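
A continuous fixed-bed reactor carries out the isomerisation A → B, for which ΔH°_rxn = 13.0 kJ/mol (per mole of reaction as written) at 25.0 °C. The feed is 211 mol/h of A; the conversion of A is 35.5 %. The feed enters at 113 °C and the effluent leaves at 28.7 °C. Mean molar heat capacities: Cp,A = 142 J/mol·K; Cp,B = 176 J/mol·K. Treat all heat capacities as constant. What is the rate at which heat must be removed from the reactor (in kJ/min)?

Q_out = 25.7 kJ/min

Extent of reaction ξ = 0.355 × 211 = 74.905 mol/h
Reaction term: ξ·ΔH°_rxn = 74.905 × 13.0 = 973.76 kJ/h
Sensible, feed 113→25 °C: -2636.7 kJ/h
Outlet flows (mol/h): A 136.09, B 74.905
Sensible, products 25→28.7 °C: 120.28 kJ/h
Q = ΔH = -1542.6 kJ/h = -0.4285 kW
Heat removed = 25.71 kJ/min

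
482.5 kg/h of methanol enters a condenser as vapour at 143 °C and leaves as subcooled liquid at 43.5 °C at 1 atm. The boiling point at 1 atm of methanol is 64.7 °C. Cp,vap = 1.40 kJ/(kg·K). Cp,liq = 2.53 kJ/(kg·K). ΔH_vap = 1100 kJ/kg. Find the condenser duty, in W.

Q_c = 169000 W

vapour 143→64.7 °C: -109.62 kJ/kg
condensation at 64.7 °C: -1100 kJ/kg
liquid 64.7→43.5 °C: -53.636 kJ/kg
Δh = -109.62 + -1100 + -53.636 = -1263.3 kJ/kg
Q = ṁ·Δh = 482.5 kg/h × -1263.3 kJ/kg = -609520 kJ/h
|Q| = 169.31 kW = 169310 W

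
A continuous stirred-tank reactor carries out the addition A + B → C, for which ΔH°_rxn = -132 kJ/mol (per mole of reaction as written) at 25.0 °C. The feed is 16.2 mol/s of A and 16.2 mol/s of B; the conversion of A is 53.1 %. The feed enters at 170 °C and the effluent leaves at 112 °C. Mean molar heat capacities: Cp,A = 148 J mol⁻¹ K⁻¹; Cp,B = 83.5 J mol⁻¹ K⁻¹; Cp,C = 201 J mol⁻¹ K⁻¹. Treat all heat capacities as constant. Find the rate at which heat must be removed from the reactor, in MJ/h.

Q_out = 4950 MJ/h

Extent of reaction ξ = 0.531 × 16.2 = 8.6022 mol/s
Reaction term: ξ·ΔH°_rxn = 8.6022 × -132 = -1135.5 kJ/s
Sensible, feed 170→25 °C: -543.79 kJ/s
Outlet flows (mol/s): A 7.5978, B 7.5978, C 8.6022
Sensible, products 25→112 °C: 303.45 kJ/s
Q = ΔH = -1375.8 kJ/s = -1375.8 kW
Heat removed = 4953 MJ/h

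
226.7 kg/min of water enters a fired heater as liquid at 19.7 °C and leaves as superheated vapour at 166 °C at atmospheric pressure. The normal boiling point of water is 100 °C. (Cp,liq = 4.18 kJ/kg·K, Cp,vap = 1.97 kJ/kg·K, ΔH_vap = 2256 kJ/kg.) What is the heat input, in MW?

Q = 10.3 MW

liquid 19.7→100 °C: 335.65 kJ/kg
vaporisation at 100 °C: 2256 kJ/kg
vapour 100→166 °C: 130.02 kJ/kg
Δh = 335.65 + 2256 + 130.02 = 2721.7 kJ/kg
Q = ṁ·Δh = 226.7 kg/min × 2721.7 kJ/kg = 617000 kJ/min
|Q| = 10283 kW = 10.283 MW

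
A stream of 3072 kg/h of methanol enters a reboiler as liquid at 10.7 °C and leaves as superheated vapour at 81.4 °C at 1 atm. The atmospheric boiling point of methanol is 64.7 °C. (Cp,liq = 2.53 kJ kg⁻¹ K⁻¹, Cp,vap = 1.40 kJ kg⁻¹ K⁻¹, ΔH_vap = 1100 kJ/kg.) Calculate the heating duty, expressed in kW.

Q = 1080 kW

liquid 10.7→64.7 °C: 136.62 kJ/kg
vaporisation at 64.7 °C: 1100 kJ/kg
vapour 64.7→81.4 °C: 23.38 kJ/kg
Δh = 136.62 + 1100 + 23.38 = 1260 kJ/kg
Q = ṁ·Δh = 3072 kg/h × 1260 kJ/kg = 3.8707e+06 kJ/h
|Q| = 1075.2 kW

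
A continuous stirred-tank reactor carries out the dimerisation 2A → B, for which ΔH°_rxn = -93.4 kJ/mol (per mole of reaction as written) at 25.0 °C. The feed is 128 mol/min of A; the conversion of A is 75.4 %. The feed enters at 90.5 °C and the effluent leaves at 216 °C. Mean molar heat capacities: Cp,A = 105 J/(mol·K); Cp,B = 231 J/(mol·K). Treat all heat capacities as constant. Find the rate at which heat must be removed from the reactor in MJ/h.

Extent of reaction ξ = 0.754 × 128 / 2 = 48.256 mol/min
Reaction term: ξ·ΔH°_rxn = 48.256 × -93.4 = -4507.1 kJ/min
Sensible, feed 90.5→25 °C: -880.32 kJ/min
Outlet flows (mol/min): A 31.488, B 48.256
Sensible, products 25→216 °C: 2760.6 kJ/min
Q = ΔH = -2626.8 kJ/min = -43.781 kW
Heat removed = 157.61 MJ/h

Q_out = 158 MJ/h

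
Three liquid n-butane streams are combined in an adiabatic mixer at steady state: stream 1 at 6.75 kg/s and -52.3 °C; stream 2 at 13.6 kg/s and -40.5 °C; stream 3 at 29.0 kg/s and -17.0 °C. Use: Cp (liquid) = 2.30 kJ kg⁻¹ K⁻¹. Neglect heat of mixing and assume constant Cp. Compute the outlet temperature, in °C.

T_out = -28.3 °C

Adiabatic, steady state ⇒ Σ ṁᵢCp,ᵢ(T_out − Tᵢ) = 0
Σ ṁᵢCp,ᵢTᵢ = 6.75×2.30×-52.3 + 13.6×2.30×-40.5 + 29.0×2.30×-17.0 = -3212.7
Σ ṁᵢCp,ᵢ = 6.75×2.30 + 13.6×2.30 + 29.0×2.30 = 113.5
T_out = -3212.7 / 113.5 = -28.304 °C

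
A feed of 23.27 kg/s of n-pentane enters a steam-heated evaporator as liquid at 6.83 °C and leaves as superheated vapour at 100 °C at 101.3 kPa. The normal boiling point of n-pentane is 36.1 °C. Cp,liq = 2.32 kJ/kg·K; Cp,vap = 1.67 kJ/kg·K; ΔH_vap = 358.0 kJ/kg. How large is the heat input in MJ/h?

Q = 44600 MJ/h

liquid 6.83→36.1 °C: 67.906 kJ/kg
vaporisation at 36.1 °C: 358 kJ/kg
vapour 36.1→100 °C: 106.71 kJ/kg
Δh = 67.906 + 358 + 106.71 = 532.62 kJ/kg
Q = ṁ·Δh = 23.27 kg/s × 532.62 kJ/kg = 12394 kJ/s
|Q| = 12394 kW = 44619 MJ/h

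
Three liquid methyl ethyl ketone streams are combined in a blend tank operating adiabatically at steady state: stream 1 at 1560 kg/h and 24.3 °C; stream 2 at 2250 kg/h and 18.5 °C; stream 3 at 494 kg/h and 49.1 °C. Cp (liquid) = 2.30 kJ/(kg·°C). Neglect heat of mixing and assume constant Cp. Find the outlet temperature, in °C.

No heat crosses the boundary, so H_out = H_in.
Σ ṁᵢCp,ᵢTᵢ = 1560×2.30×24.3 + 2250×2.30×18.5 + 494×2.30×49.1 = 238710
Σ ṁᵢCp,ᵢ = 1560×2.30 + 2250×2.30 + 494×2.30 = 9899.2
T_out = 238710 / 9899.2 = 24.114 °C

T_out = 24.1 °C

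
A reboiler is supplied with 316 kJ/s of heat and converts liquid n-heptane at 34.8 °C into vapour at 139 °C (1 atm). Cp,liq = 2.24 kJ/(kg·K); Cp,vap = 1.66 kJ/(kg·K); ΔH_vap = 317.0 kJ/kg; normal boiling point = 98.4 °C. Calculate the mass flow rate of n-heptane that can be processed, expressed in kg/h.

Δh = 2.24×(98.4−34.8) + 317.0 + 1.66×(139−98.4) = 526.86 kJ/kg
Q = 316 kJ/s = 316 kJ/s = 1.1376e+06 kJ/h
ṁ = Q/Δh = 1.1376e+06 / 526.86 = 2159.2 kg/h

ṁ = 2160 kg/h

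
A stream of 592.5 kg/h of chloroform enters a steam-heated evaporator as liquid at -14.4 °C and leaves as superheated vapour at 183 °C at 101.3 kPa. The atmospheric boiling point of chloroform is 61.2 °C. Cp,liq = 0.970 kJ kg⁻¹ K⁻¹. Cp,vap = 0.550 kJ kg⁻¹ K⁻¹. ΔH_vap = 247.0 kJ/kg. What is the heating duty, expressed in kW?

Q = 63.7 kW

liquid -14.4→61.2 °C: 73.332 kJ/kg
vaporisation at 61.2 °C: 247 kJ/kg
vapour 61.2→183 °C: 66.99 kJ/kg
Δh = 73.332 + 247 + 66.99 = 387.32 kJ/kg
Q = ṁ·Δh = 592.5 kg/h × 387.32 kJ/kg = 229490 kJ/h
|Q| = 63.747 kW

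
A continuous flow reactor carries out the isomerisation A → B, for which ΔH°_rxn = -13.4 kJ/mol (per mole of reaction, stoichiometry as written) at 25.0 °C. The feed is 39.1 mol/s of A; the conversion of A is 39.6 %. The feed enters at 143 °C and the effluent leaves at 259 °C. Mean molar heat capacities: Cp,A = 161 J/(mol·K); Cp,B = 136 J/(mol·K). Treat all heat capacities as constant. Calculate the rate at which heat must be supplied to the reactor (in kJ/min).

Extent of reaction ξ = 0.396 × 39.1 = 15.484 mol/s
Reaction term: ξ·ΔH°_rxn = 15.484 × -13.4 = -207.48 kJ/s
Sensible, feed 143→25 °C: -742.82 kJ/s
Outlet flows (mol/s): A 23.616, B 15.484
Sensible, products 25→259 °C: 1382.5 kJ/s
Q = ΔH = 432.17 kJ/s = 432.17 kW
Heat supplied = 25930 kJ/min

Q_in = 25900 kJ/min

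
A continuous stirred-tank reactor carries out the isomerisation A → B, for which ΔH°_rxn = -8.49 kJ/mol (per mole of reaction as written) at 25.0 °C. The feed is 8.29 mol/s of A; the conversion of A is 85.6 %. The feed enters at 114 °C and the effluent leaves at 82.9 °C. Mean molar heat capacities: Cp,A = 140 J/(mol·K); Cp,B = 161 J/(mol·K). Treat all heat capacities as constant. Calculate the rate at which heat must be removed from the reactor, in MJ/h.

Q_out = 316 MJ/h

Extent of reaction ξ = 0.856 × 8.29 = 7.0962 mol/s
Reaction term: ξ·ΔH°_rxn = 7.0962 × -8.49 = -60.247 kJ/s
Sensible, feed 114→25 °C: -103.29 kJ/s
Outlet flows (mol/s): A 1.1938, B 7.0962
Sensible, products 25→82.9 °C: 75.827 kJ/s
Q = ΔH = -87.713 kJ/s = -87.713 kW
Heat removed = 315.77 MJ/h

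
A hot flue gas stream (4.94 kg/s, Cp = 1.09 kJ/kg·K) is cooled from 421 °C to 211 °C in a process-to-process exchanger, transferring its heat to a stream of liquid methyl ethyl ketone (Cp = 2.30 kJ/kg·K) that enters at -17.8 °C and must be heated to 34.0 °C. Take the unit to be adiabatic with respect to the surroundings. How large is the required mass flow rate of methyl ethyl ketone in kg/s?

Heat released by hot stream: Q = 4.94 × 1.09 × (421 − 211) = 1130.8 kJ/s
Energy balance on cold side (adiabatic exchanger): Q = ṁ_c·Cp_c·(T_c,out − T_c,in)
ṁ_c = 1130.8 / [2.30 × (34.0 − -17.8)] = 9.4911 kg/s

ṁ_c = 9.49 kg/s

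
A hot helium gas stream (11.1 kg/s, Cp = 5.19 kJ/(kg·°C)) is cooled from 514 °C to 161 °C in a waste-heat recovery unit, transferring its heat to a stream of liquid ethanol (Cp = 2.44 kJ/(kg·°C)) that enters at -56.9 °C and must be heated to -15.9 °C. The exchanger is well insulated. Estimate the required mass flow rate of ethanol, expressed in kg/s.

Heat released by hot stream: Q = 11.1 × 5.19 × (514 − 161) = 20336 kJ/s
Energy balance on cold side (adiabatic exchanger): Q = ṁ_c·Cp_c·(T_c,out − T_c,in)
ṁ_c = 20336 / [2.44 × (-15.9 − -56.9)] = 203.28 kg/s

ṁ_c = 203 kg/s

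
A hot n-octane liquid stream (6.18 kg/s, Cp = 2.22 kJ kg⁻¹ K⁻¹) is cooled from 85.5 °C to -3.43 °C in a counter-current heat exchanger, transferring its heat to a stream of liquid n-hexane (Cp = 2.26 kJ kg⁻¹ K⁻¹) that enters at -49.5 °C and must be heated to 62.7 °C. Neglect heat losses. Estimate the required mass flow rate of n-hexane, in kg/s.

ṁ_c = 4.81 kg/s

Heat released by hot stream: Q = 6.18 × 2.22 × (85.5 − -3.43) = 1220.1 kJ/s
Energy balance on cold side (adiabatic exchanger): Q = ṁ_c·Cp_c·(T_c,out − T_c,in)
ṁ_c = 1220.1 / [2.26 × (62.7 − -49.5)] = 4.8116 kg/s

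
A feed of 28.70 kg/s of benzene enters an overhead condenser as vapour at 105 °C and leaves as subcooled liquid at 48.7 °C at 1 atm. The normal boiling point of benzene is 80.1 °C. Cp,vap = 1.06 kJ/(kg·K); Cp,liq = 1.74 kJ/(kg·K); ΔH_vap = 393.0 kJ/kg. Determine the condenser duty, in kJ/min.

Q_c = 816000 kJ/min

vapour 105→80.1 °C: -26.394 kJ/kg
condensation at 80.1 °C: -393 kJ/kg
liquid 80.1→48.7 °C: -54.636 kJ/kg
Δh = -26.394 + -393 + -54.636 = -474.03 kJ/kg
Q = ṁ·Δh = 28.70 kg/s × -474.03 kJ/kg = -13605 kJ/s
|Q| = 13605 kW = 816280 kJ/min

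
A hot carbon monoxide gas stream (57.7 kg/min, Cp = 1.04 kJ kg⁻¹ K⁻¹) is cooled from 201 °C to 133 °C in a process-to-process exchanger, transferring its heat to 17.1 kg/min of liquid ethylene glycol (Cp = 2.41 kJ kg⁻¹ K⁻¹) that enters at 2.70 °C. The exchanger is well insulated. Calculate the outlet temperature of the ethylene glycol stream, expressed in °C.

Heat released by hot stream: Q = 57.7 × 1.04 × (201 − 133) = 4080.5 kJ/min
Energy balance on cold side (adiabatic exchanger): Q = ṁ_c·Cp_c·(T_c,out − T_c,in)
T_c,out = 2.70 + 4080.5/(17.1 × 2.41) = 101.72 °C

T_c,out = 102 °C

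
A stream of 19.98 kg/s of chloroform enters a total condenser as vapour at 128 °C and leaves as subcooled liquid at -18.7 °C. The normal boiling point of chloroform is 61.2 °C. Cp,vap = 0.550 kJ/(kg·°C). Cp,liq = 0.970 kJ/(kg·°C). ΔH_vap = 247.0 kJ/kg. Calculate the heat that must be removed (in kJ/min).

vapour 128→61.2 °C: -36.74 kJ/kg
condensation at 61.2 °C: -247 kJ/kg
liquid 61.2→-18.7 °C: -77.503 kJ/kg
Δh = -36.74 + -247 + -77.503 = -361.24 kJ/kg
Q = ṁ·Δh = 19.98 kg/s × -361.24 kJ/kg = -7217.6 kJ/s
|Q| = 7217.6 kW = 433060 kJ/min

Q_c = 433000 kJ/min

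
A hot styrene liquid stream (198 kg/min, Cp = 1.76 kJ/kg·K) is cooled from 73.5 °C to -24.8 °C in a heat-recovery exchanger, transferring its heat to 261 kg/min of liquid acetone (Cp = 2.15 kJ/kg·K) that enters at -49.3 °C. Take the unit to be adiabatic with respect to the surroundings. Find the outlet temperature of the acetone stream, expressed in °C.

Heat released by hot stream: Q = 198 × 1.76 × (73.5 − -24.8) = 34256 kJ/min
Energy balance on cold side (adiabatic exchanger): Q = ṁ_c·Cp_c·(T_c,out − T_c,in)
T_c,out = -49.3 + 34256/(261 × 2.15) = 11.745 °C

T_c,out = 11.7 °C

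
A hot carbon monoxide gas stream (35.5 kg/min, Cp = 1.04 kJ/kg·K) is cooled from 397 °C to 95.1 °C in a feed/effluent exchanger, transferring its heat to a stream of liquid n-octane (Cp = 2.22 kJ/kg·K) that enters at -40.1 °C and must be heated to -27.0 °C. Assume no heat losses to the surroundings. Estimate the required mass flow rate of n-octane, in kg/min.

Heat released by hot stream: Q = 35.5 × 1.04 × (397 − 95.1) = 11146 kJ/min
Energy balance on cold side (adiabatic exchanger): Q = ṁ_c·Cp_c·(T_c,out − T_c,in)
ṁ_c = 11146 / [2.22 × (-27.0 − -40.1)] = 383.27 kg/min

ṁ_c = 383 kg/min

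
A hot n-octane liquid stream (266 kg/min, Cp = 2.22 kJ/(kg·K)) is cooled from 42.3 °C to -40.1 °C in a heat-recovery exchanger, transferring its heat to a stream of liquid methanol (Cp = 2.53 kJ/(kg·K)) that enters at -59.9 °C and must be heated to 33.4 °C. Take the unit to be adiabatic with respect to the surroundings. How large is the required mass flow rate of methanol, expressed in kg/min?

Heat released by hot stream: Q = 266 × 2.22 × (42.3 − -40.1) = 48659 kJ/min
Energy balance on cold side (adiabatic exchanger): Q = ṁ_c·Cp_c·(T_c,out − T_c,in)
ṁ_c = 48659 / [2.53 × (33.4 − -59.9)] = 206.14 kg/min

ṁ_c = 206 kg/min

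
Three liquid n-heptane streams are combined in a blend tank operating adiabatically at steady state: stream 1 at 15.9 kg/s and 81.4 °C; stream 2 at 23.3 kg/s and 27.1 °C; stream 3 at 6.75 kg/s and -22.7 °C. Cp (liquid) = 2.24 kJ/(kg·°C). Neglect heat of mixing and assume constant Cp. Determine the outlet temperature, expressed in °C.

T_out = 38.6 °C

Adiabatic, steady state ⇒ Σ ṁᵢCp,ᵢ(T_out − Tᵢ) = 0
Σ ṁᵢCp,ᵢTᵢ = 15.9×2.24×81.4 + 23.3×2.24×27.1 + 6.75×2.24×-22.7 = 3970.3
Σ ṁᵢCp,ᵢ = 15.9×2.24 + 23.3×2.24 + 6.75×2.24 = 102.93
T_out = 3970.3 / 102.93 = 38.574 °C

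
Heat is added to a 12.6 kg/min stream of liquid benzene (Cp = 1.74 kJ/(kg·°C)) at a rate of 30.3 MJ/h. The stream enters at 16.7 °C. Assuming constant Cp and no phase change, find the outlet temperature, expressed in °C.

Q = 30.3 MJ/h = 505 kJ/min
ΔT = Q/(ṁ·Cp) = 505/(12.6×1.74) = 23.034 K
T_out = 16.7 + 23.034 = 39.734 °C

T_out = 39.7 °C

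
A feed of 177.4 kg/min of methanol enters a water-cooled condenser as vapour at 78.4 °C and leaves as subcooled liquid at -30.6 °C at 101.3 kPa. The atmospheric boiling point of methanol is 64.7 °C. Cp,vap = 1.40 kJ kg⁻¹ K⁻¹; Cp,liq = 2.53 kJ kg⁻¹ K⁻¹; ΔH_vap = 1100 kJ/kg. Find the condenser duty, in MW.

vapour 78.4→64.7 °C: -19.18 kJ/kg
condensation at 64.7 °C: -1100 kJ/kg
liquid 64.7→-30.6 °C: -241.11 kJ/kg
Δh = -19.18 + -1100 + -241.11 = -1360.3 kJ/kg
Q = ṁ·Δh = 177.4 kg/min × -1360.3 kJ/kg = -241320 kJ/min
|Q| = 4021.9 kW = 4.0219 MW

Q_c = 4.02 MW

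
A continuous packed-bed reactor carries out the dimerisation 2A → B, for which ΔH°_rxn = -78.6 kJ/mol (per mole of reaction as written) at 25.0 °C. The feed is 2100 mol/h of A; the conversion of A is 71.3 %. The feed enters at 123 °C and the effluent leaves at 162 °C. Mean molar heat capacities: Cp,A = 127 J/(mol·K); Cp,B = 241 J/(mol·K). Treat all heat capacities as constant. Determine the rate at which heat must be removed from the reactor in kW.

Q_out = 13.8 kW

Extent of reaction ξ = 0.713 × 2100 / 2 = 748.65 mol/h
Reaction term: ξ·ΔH°_rxn = 748.65 × -78.6 = -58844 kJ/h
Sensible, feed 123→25 °C: -26137 kJ/h
Outlet flows (mol/h): A 602.7, B 748.65
Sensible, products 25→162 °C: 35205 kJ/h
Q = ΔH = -49776 kJ/h = -13.827 kW
Heat removed = 13.827 kW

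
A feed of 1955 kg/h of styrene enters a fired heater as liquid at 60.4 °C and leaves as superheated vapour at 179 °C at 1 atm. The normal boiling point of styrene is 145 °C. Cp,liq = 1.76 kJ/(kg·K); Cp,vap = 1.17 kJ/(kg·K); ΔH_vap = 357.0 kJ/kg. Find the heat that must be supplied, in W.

liquid 60.4→145 °C: 148.9 kJ/kg
vaporisation at 145 °C: 357 kJ/kg
vapour 145→179 °C: 39.78 kJ/kg
Δh = 148.9 + 357 + 39.78 = 545.68 kJ/kg
Q = ṁ·Δh = 1955 kg/h × 545.68 kJ/kg = 1.0668e+06 kJ/h
|Q| = 296.33 kW = 296330 W

Q = 296000 W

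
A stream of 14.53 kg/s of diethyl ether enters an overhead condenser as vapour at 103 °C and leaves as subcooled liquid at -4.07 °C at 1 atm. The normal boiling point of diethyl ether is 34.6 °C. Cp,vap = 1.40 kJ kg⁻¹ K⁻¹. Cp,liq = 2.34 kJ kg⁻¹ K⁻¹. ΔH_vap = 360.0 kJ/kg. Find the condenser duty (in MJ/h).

vapour 103→34.6 °C: -95.76 kJ/kg
condensation at 34.6 °C: -360 kJ/kg
liquid 34.6→-4.07 °C: -90.488 kJ/kg
Δh = -95.76 + -360 + -90.488 = -546.25 kJ/kg
Q = ṁ·Δh = 14.53 kg/s × -546.25 kJ/kg = -7937 kJ/s
|Q| = 7937 kW = 28573 MJ/h

Q_c = 28600 MJ/h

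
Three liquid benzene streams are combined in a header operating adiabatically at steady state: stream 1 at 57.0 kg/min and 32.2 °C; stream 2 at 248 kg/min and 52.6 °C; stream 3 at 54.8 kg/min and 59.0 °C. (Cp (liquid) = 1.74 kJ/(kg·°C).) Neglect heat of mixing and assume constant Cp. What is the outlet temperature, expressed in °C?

T_out = 50.3 °C

Adiabatic, steady state ⇒ Σ ṁᵢCp,ᵢ(T_out − Tᵢ) = 0
Σ ṁᵢCp,ᵢTᵢ = 57.0×1.74×32.2 + 248×1.74×52.6 + 54.8×1.74×59.0 = 31517
Σ ṁᵢCp,ᵢ = 57.0×1.74 + 248×1.74 + 54.8×1.74 = 626.05
T_out = 31517 / 626.05 = 50.343 °C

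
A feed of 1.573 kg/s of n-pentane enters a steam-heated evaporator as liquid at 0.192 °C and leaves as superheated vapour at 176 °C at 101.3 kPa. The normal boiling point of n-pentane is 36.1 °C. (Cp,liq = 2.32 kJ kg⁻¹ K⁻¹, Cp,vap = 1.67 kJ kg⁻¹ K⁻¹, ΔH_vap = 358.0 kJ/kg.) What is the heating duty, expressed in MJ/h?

liquid 0.192→36.1 °C: 83.307 kJ/kg
vaporisation at 36.1 °C: 358 kJ/kg
vapour 36.1→176 °C: 233.63 kJ/kg
Δh = 83.307 + 358 + 233.63 = 674.94 kJ/kg
Q = ṁ·Δh = 1.573 kg/s × 674.94 kJ/kg = 1061.7 kJ/s
|Q| = 1061.7 kW = 3822 MJ/h

Q = 3820 MJ/h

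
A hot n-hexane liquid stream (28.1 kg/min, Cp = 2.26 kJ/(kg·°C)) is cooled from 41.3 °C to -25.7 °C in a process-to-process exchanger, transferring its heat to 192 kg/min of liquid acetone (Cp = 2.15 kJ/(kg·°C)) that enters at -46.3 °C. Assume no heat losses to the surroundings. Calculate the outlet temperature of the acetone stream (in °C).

Heat released by hot stream: Q = 28.1 × 2.26 × (41.3 − -25.7) = 4254.9 kJ/min
Energy balance on cold side (adiabatic exchanger): Q = ṁ_c·Cp_c·(T_c,out − T_c,in)
T_c,out = -46.3 + 4254.9/(192 × 2.15) = -35.993 °C

T_c,out = -36.0 °C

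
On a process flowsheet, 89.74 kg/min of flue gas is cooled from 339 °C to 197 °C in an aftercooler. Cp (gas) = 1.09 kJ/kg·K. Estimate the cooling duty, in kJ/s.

Q_c = 231 kJ/s

Q = ṁ·Cp·ΔT = 89.74 × 1.09 × (197 − 339) = -13890 kJ/min
Converting: 13890 / 60 s = 231.5 kW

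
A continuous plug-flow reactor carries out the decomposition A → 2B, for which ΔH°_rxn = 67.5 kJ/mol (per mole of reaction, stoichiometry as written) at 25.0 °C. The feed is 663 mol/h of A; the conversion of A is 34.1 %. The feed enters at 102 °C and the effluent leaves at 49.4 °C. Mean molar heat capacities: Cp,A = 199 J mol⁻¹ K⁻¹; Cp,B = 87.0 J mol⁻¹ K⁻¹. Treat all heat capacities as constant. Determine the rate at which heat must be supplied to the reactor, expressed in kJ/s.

Q_in = 2.27 kJ/s

Extent of reaction ξ = 0.341 × 663 = 226.08 mol/h
Reaction term: ξ·ΔH°_rxn = 226.08 × 67.5 = 15261 kJ/h
Sensible, feed 102→25 °C: -10159 kJ/h
Outlet flows (mol/h): A 436.92, B 452.17
Sensible, products 25→49.4 °C: 3081.4 kJ/h
Q = ΔH = 8182.8 kJ/h = 2.273 kW
Heat supplied = 2.273 kJ/s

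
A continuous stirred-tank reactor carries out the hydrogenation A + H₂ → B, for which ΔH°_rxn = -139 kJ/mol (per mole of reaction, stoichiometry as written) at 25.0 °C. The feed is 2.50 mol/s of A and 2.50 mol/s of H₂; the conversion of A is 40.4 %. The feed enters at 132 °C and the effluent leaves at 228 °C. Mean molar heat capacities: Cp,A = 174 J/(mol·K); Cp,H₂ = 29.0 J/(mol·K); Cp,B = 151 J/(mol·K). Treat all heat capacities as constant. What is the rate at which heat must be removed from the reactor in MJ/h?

Extent of reaction ξ = 0.404 × 2.50 = 1.01 mol/s
Reaction term: ξ·ΔH°_rxn = 1.01 × -139 = -140.39 kJ/s
Sensible, feed 132→25 °C: -54.303 kJ/s
Outlet flows (mol/s): A 1.49, H₂ 1.49, B 1.01
Sensible, products 25→228 °C: 92.361 kJ/s
Q = ΔH = -102.33 kJ/s = -102.33 kW
Heat removed = 368.39 MJ/h

Q_out = 368 MJ/h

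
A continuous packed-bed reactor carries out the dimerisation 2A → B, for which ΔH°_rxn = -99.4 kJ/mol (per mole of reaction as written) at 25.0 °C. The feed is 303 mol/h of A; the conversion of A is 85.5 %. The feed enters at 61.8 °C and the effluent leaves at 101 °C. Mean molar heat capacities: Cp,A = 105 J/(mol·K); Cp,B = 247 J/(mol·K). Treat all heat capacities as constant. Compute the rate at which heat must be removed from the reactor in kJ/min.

Q_out = 188 kJ/min

Extent of reaction ξ = 0.855 × 303 / 2 = 129.53 mol/h
Reaction term: ξ·ΔH°_rxn = 129.53 × -99.4 = -12876 kJ/h
Sensible, feed 61.8→25 °C: -1170.8 kJ/h
Outlet flows (mol/h): A 43.935, B 129.53
Sensible, products 25→101 °C: 2782.2 kJ/h
Q = ΔH = -11264 kJ/h = -3.1289 kW
Heat removed = 187.74 kJ/min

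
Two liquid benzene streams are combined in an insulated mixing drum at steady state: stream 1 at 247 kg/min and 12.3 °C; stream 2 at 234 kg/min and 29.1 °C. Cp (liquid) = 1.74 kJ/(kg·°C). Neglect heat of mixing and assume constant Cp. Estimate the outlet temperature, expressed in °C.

Adiabatic, steady state ⇒ Σ ṁᵢCp,ᵢ(T_out − Tᵢ) = 0
T_out = Σ ṁᵢCp,ᵢTᵢ / Σ ṁᵢCp,ᵢ
      = 17135 / 836.94 = 20.473 °C

T_out = 20.5 °C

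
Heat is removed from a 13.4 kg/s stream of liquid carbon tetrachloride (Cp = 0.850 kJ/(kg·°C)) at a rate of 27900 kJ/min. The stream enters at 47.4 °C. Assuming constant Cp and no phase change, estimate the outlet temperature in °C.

T_out = 6.57 °C

Q = 27900 kJ/min = 465 kJ/s
ΔT = Q/(ṁ·Cp) = 465/(13.4×0.850) = 40.825 K
T_out = 47.4 − 40.825 = 6.5747 °C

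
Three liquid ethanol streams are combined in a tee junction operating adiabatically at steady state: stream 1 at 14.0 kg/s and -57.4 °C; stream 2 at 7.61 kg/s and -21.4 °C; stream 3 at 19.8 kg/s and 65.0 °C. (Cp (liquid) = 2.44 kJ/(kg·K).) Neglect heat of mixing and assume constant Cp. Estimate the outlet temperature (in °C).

T_out = 7.74 °C

Adiabatic, steady state ⇒ Σ ṁᵢCp,ᵢ(T_out − Tᵢ) = 0
Σ ṁᵢCp,ᵢTᵢ = 14.0×2.44×-57.4 + 7.61×2.44×-21.4 + 19.8×2.44×65.0 = 782.13
Σ ṁᵢCp,ᵢ = 14.0×2.44 + 7.61×2.44 + 19.8×2.44 = 101.04
T_out = 782.13 / 101.04 = 7.7408 °C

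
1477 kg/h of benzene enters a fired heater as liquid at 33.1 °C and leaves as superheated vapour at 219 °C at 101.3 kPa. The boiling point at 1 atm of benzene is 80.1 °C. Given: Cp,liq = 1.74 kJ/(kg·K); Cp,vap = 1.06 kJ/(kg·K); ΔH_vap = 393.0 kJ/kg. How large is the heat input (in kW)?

liquid 33.1→80.1 °C: 81.78 kJ/kg
vaporisation at 80.1 °C: 393 kJ/kg
vapour 80.1→219 °C: 147.23 kJ/kg
Δh = 81.78 + 393 + 147.23 = 622.01 kJ/kg
Q = ṁ·Δh = 1477 kg/h × 622.01 kJ/kg = 918710 kJ/h
|Q| = 255.2 kW

Q = 255 kW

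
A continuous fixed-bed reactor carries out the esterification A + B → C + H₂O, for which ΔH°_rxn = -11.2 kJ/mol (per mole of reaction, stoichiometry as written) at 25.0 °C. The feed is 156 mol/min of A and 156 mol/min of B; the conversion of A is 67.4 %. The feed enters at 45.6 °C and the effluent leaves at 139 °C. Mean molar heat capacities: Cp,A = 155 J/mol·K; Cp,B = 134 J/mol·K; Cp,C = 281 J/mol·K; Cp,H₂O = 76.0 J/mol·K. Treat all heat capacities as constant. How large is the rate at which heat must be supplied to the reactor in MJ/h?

Q_in = 231 MJ/h

Extent of reaction ξ = 0.674 × 156 = 105.14 mol/min
Reaction term: ξ·ΔH°_rxn = 105.14 × -11.2 = -1177.6 kJ/min
Sensible, feed 45.6→25 °C: -928.73 kJ/min
Outlet flows (mol/min): A 50.856, B 50.856, C 105.14, H₂O 105.14
Sensible, products 25→139 °C: 5954.7 kJ/min
Q = ΔH = 3848.3 kJ/min = 64.138 kW
Heat supplied = 230.9 MJ/h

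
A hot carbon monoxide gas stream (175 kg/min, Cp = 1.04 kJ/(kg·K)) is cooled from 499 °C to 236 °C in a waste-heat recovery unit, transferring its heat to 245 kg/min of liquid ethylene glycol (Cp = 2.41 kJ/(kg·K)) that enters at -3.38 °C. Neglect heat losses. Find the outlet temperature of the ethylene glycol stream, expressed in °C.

Heat released by hot stream: Q = 175 × 1.04 × (499 − 236) = 47866 kJ/min
Energy balance on cold side (adiabatic exchanger): Q = ṁ_c·Cp_c·(T_c,out − T_c,in)
T_c,out = -3.38 + 47866/(245 × 2.41) = 77.687 °C

T_c,out = 77.7 °C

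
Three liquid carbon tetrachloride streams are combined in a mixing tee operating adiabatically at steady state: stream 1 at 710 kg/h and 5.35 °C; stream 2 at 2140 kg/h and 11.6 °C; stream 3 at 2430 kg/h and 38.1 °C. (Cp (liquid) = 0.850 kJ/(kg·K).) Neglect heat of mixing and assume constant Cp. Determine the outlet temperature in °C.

T_out = 23.0 °C

Adiabatic, steady state ⇒ Σ ṁᵢCp,ᵢ(T_out − Tᵢ) = 0
T_out = Σ ṁᵢCp,ᵢTᵢ / Σ ṁᵢCp,ᵢ
      = 103020 / 4488 = 22.956 °C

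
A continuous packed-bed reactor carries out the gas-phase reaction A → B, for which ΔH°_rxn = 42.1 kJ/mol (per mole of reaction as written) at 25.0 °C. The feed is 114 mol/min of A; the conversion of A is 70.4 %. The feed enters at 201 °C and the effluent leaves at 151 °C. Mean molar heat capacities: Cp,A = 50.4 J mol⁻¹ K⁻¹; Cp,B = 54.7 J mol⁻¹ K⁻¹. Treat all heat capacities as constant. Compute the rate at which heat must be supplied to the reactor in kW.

Q_in = 52.2 kW

Extent of reaction ξ = 0.704 × 114 = 80.256 mol/min
Reaction term: ξ·ΔH°_rxn = 80.256 × 42.1 = 3378.8 kJ/min
Sensible, feed 201→25 °C: -1011.2 kJ/min
Outlet flows (mol/min): A 33.744, B 80.256
Sensible, products 25→151 °C: 767.43 kJ/min
Q = ΔH = 3135 kJ/min = 52.25 kW
Heat supplied = 52.25 kW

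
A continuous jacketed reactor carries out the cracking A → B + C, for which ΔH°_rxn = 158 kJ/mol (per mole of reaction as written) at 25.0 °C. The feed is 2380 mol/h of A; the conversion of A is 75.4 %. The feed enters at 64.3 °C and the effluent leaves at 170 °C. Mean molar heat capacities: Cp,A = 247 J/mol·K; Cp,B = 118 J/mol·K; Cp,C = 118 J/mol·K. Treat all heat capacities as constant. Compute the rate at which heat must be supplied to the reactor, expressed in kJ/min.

Q_in = 5710 kJ/min

Extent of reaction ξ = 0.754 × 2380 = 1794.5 mol/h
Reaction term: ξ·ΔH°_rxn = 1794.5 × 158 = 283530 kJ/h
Sensible, feed 64.3→25 °C: -23103 kJ/h
Outlet flows (mol/h): A 585.48, B 1794.5, C 1794.5
Sensible, products 25→170 °C: 82377 kJ/h
Q = ΔH = 342810 kJ/h = 95.225 kW
Heat supplied = 5713.5 kJ/min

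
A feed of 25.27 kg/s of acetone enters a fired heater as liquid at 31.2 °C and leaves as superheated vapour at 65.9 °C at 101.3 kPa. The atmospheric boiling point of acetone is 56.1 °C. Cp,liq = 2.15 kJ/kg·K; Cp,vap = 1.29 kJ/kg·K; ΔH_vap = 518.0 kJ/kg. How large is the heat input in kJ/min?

liquid 31.2→56.1 °C: 53.535 kJ/kg
vaporisation at 56.1 °C: 518 kJ/kg
vapour 56.1→65.9 °C: 12.642 kJ/kg
Δh = 53.535 + 518 + 12.642 = 584.18 kJ/kg
Q = ṁ·Δh = 25.27 kg/s × 584.18 kJ/kg = 14762 kJ/s
|Q| = 14762 kW = 885730 kJ/min

Q = 886000 kJ/min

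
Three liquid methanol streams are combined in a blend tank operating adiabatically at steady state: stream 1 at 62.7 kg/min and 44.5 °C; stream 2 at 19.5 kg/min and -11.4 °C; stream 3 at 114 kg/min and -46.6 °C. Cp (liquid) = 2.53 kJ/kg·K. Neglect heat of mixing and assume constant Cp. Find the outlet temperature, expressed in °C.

Energy balance with Q = 0: Σ ṁᵢCp,ᵢ(T_out − Tᵢ) = 0
T_out = Σ ṁᵢCp,ᵢTᵢ / Σ ṁᵢCp,ᵢ
      = -6943.7 / 496.39 = -13.989 °C

T_out = -14.0 °C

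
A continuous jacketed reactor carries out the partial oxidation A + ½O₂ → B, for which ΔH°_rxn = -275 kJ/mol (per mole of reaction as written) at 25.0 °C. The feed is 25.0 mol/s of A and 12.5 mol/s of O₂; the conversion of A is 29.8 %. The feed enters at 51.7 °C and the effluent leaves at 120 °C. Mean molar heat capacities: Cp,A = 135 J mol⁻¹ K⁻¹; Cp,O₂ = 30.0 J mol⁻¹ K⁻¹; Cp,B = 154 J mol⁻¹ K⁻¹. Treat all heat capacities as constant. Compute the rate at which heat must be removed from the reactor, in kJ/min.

Extent of reaction ξ = 0.298 × 25.0 = 7.45 mol/s
Reaction term: ξ·ΔH°_rxn = 7.45 × -275 = -2048.8 kJ/s
Sensible, feed 51.7→25 °C: -100.13 kJ/s
Outlet flows (mol/s): A 17.55, O₂ 8.775, B 7.45
Sensible, products 25→120 °C: 359.08 kJ/s
Q = ΔH = -1789.8 kJ/s = -1789.8 kW
Heat removed = 107390 kJ/min

Q_out = 107000 kJ/min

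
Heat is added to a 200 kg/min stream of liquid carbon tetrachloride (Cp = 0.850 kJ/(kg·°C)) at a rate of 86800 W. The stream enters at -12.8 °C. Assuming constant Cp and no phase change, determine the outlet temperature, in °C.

Q = 86800 W = 5208 kJ/min
ΔT = Q/(ṁ·Cp) = 5208/(200×0.850) = 30.635 K
T_out = -12.8 + 30.635 = 17.835 °C

T_out = 17.8 °C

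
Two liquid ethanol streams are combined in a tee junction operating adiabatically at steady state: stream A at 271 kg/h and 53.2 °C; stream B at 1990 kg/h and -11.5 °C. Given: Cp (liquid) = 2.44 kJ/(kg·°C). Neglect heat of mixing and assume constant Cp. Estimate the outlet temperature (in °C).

Energy balance with Q = 0: Σ ṁᵢCp,ᵢ(T_out − Tᵢ) = 0
Σ ṁᵢCp,ᵢTᵢ = 271×2.44×53.2 + 1990×2.44×-11.5 = -20661
Σ ṁᵢCp,ᵢ = 271×2.44 + 1990×2.44 = 5516.8
T_out = -20661 / 5516.8 = -3.7452 °C

T_out = -3.75 °C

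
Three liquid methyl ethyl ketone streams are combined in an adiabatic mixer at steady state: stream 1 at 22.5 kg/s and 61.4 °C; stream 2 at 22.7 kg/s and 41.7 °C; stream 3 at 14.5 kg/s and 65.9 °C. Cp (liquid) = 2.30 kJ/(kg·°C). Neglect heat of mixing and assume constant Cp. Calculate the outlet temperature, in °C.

T_out = 55.0 °C

No heat crosses the boundary, so H_out = H_in.
T_out = Σ ṁᵢCp,ᵢTᵢ / Σ ṁᵢCp,ᵢ
      = 7552.4 / 137.31 = 55.002 °C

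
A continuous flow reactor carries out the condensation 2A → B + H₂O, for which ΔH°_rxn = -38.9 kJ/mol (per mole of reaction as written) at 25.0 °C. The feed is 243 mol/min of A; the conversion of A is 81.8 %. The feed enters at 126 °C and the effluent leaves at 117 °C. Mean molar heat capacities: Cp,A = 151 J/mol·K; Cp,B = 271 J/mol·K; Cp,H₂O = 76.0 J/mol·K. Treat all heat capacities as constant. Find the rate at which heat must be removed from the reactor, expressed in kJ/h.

Q_out = 227000 kJ/h

Extent of reaction ξ = 0.818 × 243 / 2 = 99.387 mol/min
Reaction term: ξ·ΔH°_rxn = 99.387 × -38.9 = -3866.2 kJ/min
Sensible, feed 126→25 °C: -3706 kJ/min
Outlet flows (mol/min): A 44.226, B 99.387, H₂O 99.387
Sensible, products 25→117 °C: 3787.2 kJ/min
Q = ΔH = -3784.9 kJ/min = -63.082 kW
Heat removed = 227100 kJ/h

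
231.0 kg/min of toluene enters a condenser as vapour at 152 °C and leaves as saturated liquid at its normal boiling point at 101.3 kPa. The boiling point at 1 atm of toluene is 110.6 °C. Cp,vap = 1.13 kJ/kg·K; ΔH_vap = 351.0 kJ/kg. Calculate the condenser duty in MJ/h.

Q_c = 5510 MJ/h

vapour 152→110.6 °C: -46.782 kJ/kg
condensation at 110.6 °C: -351 kJ/kg
Δh = -46.782 + -351 = -397.78 kJ/kg
Q = ṁ·Δh = 231.0 kg/min × -397.78 kJ/kg = -91888 kJ/min
|Q| = 1531.5 kW = 5513.3 MJ/h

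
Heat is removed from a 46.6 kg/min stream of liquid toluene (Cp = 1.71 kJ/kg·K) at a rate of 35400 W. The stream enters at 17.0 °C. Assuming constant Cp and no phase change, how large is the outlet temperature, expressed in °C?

T_out = -9.65 °C

Q = 35400 W = 2124 kJ/min
ΔT = Q/(ṁ·Cp) = 2124/(46.6×1.71) = 26.655 K
T_out = 17.0 − 26.655 = -9.6546 °C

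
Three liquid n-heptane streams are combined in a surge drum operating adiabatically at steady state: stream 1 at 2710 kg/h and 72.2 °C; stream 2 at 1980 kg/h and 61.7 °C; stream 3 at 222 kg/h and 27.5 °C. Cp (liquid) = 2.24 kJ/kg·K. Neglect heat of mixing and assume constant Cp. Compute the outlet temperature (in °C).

No heat crosses the boundary, so H_out = H_in.
T_out = Σ ṁᵢCp,ᵢTᵢ / Σ ṁᵢCp,ᵢ
      = 725610 / 11003 = 65.947 °C

T_out = 65.9 °C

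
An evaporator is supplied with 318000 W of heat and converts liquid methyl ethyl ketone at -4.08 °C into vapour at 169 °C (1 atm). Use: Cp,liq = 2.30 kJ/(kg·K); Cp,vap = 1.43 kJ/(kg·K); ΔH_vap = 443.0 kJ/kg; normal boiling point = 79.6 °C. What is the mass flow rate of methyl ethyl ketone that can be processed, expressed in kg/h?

ṁ = 1500 kg/h

Δh = 2.30×(79.6−-4.08) + 443.0 + 1.43×(169−79.6) = 763.31 kJ/kg
Q = 318000 W = 318 kJ/s = 1.1448e+06 kJ/h
ṁ = Q/Δh = 1.1448e+06 / 763.31 = 1499.8 kg/h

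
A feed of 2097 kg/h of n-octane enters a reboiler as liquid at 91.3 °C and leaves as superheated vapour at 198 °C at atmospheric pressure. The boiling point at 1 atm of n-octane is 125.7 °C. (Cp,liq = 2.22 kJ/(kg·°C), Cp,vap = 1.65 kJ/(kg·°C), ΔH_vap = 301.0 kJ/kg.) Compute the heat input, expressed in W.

Q = 289000 W

liquid 91.3→125.7 °C: 76.368 kJ/kg
vaporisation at 125.7 °C: 301 kJ/kg
vapour 125.7→198 °C: 119.29 kJ/kg
Δh = 76.368 + 301 + 119.29 = 496.66 kJ/kg
Q = ṁ·Δh = 2097 kg/h × 496.66 kJ/kg = 1.0415e+06 kJ/h
|Q| = 289.31 kW = 289310 W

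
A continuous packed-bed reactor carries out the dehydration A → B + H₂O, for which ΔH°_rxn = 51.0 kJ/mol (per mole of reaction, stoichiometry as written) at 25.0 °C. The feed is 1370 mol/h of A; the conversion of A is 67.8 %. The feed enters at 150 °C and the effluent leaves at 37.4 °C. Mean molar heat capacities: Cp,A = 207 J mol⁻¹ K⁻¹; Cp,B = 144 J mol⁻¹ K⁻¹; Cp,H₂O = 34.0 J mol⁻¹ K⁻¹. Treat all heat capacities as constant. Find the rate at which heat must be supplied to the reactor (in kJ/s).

Q_in = 4.20 kJ/s

Extent of reaction ξ = 0.678 × 1370 = 928.86 mol/h
Reaction term: ξ·ΔH°_rxn = 928.86 × 51.0 = 47372 kJ/h
Sensible, feed 150→25 °C: -35449 kJ/h
Outlet flows (mol/h): A 441.14, B 928.86, H₂O 928.86
Sensible, products 25→37.4 °C: 3182.5 kJ/h
Q = ΔH = 15106 kJ/h = 4.196 kW
Heat supplied = 4.196 kJ/s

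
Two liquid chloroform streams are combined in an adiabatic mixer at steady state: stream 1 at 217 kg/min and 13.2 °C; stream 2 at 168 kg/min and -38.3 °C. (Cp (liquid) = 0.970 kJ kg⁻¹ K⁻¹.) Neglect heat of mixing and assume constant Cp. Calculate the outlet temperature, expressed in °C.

T_out = -9.27 °C

No heat crosses the boundary, so H_out = H_in.
T_out = Σ ṁᵢCp,ᵢTᵢ / Σ ṁᵢCp,ᵢ
      = -3462.9 / 373.45 = -9.2727 °C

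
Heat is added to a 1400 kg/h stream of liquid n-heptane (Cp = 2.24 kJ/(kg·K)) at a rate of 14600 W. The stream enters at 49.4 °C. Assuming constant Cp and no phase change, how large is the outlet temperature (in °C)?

Q = 14600 W = 52560 kJ/h
ΔT = Q/(ṁ·Cp) = 52560/(1400×2.24) = 16.76 K
T_out = 49.4 + 16.76 = 66.16 °C

T_out = 66.2 °C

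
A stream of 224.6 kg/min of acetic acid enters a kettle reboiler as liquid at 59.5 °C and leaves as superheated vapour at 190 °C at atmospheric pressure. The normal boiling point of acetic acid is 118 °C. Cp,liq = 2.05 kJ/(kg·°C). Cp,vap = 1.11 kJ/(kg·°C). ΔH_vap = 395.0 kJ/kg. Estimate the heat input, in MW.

liquid 59.5→118 °C: 119.92 kJ/kg
vaporisation at 118 °C: 395 kJ/kg
vapour 118→190 °C: 79.92 kJ/kg
Δh = 119.92 + 395 + 79.92 = 594.85 kJ/kg
Q = ṁ·Δh = 224.6 kg/min × 594.85 kJ/kg = 133600 kJ/min
|Q| = 2226.7 kW = 2.2267 MW

Q = 2.23 MW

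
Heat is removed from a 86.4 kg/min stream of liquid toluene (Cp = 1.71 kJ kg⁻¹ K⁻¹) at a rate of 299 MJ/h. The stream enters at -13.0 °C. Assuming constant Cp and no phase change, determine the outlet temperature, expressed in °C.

Q = 299 MJ/h = 4983.3 kJ/min
ΔT = Q/(ṁ·Cp) = 4983.3/(86.4×1.71) = 33.73 K
T_out = -13.0 − 33.73 = -46.73 °C

T_out = -46.7 °C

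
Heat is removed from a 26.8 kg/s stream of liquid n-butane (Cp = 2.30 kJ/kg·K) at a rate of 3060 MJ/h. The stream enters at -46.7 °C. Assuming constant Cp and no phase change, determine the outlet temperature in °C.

Q = 3060 MJ/h = 850 kJ/s
ΔT = Q/(ṁ·Cp) = 850/(26.8×2.30) = 13.79 K
T_out = -46.7 − 13.79 = -60.49 °C

T_out = -60.5 °C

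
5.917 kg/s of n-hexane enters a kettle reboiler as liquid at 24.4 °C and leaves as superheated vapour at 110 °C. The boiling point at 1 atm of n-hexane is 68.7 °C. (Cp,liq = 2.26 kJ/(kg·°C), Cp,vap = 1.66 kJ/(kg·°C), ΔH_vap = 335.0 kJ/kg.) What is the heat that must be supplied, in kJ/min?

Q = 179000 kJ/min

liquid 24.4→68.7 °C: 100.12 kJ/kg
vaporisation at 68.7 °C: 335 kJ/kg
vapour 68.7→110 °C: 68.558 kJ/kg
Δh = 100.12 + 335 + 68.558 = 503.68 kJ/kg
Q = ṁ·Δh = 5.917 kg/s × 503.68 kJ/kg = 2980.3 kJ/s
|Q| = 2980.3 kW = 178820 kJ/min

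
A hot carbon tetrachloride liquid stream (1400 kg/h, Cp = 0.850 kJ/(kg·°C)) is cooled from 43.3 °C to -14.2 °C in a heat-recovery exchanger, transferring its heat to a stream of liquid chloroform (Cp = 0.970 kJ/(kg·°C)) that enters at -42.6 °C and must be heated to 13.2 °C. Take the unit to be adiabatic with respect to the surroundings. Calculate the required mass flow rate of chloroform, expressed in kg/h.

Heat released by hot stream: Q = 1400 × 0.850 × (43.3 − -14.2) = 68425 kJ/h
Energy balance on cold side (adiabatic exchanger): Q = ṁ_c·Cp_c·(T_c,out − T_c,in)
ṁ_c = 68425 / [0.970 × (13.2 − -42.6)] = 1264.2 kg/h

ṁ_c = 1260 kg/h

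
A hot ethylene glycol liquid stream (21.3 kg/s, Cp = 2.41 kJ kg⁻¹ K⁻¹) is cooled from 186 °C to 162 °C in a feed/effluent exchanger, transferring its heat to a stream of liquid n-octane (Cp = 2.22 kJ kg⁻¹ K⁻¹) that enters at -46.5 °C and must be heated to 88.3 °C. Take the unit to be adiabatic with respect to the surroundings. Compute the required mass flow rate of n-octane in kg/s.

ṁ_c = 4.12 kg/s

Heat released by hot stream: Q = 21.3 × 2.41 × (186 − 162) = 1232 kJ/s
Energy balance on cold side (adiabatic exchanger): Q = ṁ_c·Cp_c·(T_c,out − T_c,in)
ṁ_c = 1232 / [2.22 × (88.3 − -46.5)] = 4.1168 kg/s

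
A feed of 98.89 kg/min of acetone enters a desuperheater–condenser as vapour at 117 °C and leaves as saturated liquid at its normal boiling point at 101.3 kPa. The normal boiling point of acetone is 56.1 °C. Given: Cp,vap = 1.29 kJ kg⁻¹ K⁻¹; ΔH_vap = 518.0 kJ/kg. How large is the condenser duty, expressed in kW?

vapour 117→56.1 °C: -78.561 kJ/kg
condensation at 56.1 °C: -518 kJ/kg
Δh = -78.561 + -518 = -596.56 kJ/kg
Q = ṁ·Δh = 98.89 kg/min × -596.56 kJ/kg = -58994 kJ/min
|Q| = 983.23 kW

Q_c = 983 kW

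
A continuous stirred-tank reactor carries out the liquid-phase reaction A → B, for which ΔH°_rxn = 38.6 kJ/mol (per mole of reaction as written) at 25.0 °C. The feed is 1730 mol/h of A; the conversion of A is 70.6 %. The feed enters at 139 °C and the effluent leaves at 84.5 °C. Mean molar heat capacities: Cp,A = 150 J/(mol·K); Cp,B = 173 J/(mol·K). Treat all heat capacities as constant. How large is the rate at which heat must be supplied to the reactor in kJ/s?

Extent of reaction ξ = 0.706 × 1730 = 1221.4 mol/h
Reaction term: ξ·ΔH°_rxn = 1221.4 × 38.6 = 47145 kJ/h
Sensible, feed 139→25 °C: -29583 kJ/h
Outlet flows (mol/h): A 508.62, B 1221.4
Sensible, products 25→84.5 °C: 17112 kJ/h
Q = ΔH = 34674 kJ/h = 9.6317 kW
Heat supplied = 9.6317 kJ/s

Q_in = 9.63 kJ/s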